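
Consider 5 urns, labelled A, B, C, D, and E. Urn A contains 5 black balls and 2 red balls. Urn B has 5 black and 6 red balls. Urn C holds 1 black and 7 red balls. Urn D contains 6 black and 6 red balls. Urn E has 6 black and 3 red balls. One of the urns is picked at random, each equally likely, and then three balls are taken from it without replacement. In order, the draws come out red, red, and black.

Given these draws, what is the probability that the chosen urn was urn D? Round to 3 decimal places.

Under each hypothesis, the probability of the observed sequence is: P(data | urn A) = (2/7)(1/6)(5/5) = 0.047619; P(data | urn B) = (6/11)(5/10)(5/9) = 0.15152; P(data | urn C) = (7/8)(6/7)(1/6) = 0.125; P(data | urn D) = (6/12)(5/11)(6/10) = 0.13636; P(data | urn E) = (3/9)(2/8)(6/7) = 0.071429.
The prior-weighted likelihoods are 1/5 · 0.047619 = 0.0095238, 1/5 · 0.15152 = 0.030303, 1/5 · 0.125 = 0.025, 1/5 · 0.13636 = 0.027273, 1/5 · 0.071429 = 0.014286; these sum to 0.10639.
Hence P(urn D | data) = (0.027273) / (0.10639) = 0.25636.

0.256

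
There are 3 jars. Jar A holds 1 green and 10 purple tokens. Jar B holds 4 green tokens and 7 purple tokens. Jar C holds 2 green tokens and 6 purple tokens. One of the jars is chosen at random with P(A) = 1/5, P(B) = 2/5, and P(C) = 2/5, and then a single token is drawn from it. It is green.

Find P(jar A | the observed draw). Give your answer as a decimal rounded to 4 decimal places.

0.0690

Under each hypothesis, the probability of this draw is: P(data | jar A) = (1/11) = 1/11; P(data | jar B) = (4/11) = 4/11; P(data | jar C) = (2/8) = 1/4.
Multiplying each by its prior: 1/5 · 1/11 = 1/55, 2/5 · 4/11 = 8/55, 2/5 · 1/4 = 1/10; these sum to 29/110.
By Bayes' rule, P(jar A | data) = (1/55) / (29/110) = 2/29.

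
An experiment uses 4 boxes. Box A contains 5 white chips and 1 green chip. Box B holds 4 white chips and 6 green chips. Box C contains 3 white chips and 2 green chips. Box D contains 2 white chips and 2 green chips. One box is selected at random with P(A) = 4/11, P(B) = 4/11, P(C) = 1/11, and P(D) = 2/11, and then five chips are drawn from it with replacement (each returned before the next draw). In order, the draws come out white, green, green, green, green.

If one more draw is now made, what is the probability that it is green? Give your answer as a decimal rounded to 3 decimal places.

0.564

The likelihood of the observed sequence under each hypothesis: P(data | box A) = (5/6)(1/6)(1/6)(1/6)(1/6) = 0.000643; P(data | box B) = (4/10)(6/10)(6/10)(6/10)(6/10) = 0.05184; P(data | box C) = (3/5)(2/5)(2/5)(2/5)(2/5) = 0.01536; P(data | box D) = (2/4)(2/4)(2/4)(2/4)(2/4) = 0.03125.
The prior-weighted likelihoods are 4/11 · 0.000643 = 0.00023382, 4/11 · 0.05184 = 0.018851, 1/11 · 0.01536 = 0.0013964, 2/11 · 0.03125 = 0.0056818; these sum to 0.026163.
Dividing through by the total gives posterior P(box A | data) = 0.0089371, P(box B | data) = 0.72052, P(box C | data) = 0.053372, P(box D | data) = 0.21717.
The predictive probability is P(green next | data) = (1/6)(0.0089371) + (3/5)(0.72052) + (2/5)(0.053372) + (1/2)(0.21717) = 0.56374.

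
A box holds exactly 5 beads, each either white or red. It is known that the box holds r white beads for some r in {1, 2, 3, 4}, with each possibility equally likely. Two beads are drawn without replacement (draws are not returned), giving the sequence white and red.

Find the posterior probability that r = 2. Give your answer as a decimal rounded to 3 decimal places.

0.300

Under each hypothesis, the probability of the observed sequence is: P(data | r = 1) = (1/5)(4/4) = 1/5; P(data | r = 2) = (2/5)(3/4) = 3/10; P(data | r = 3) = (3/5)(2/4) = 3/10; P(data | r = 4) = (4/5)(1/4) = 1/5.
Weighting by the prior gives 1/4 · 1/5 = 1/20, 1/4 · 3/10 = 3/40, 1/4 · 3/10 = 3/40, 1/4 · 1/5 = 1/20; these sum to 1/4.
So P(r = 2 | data) = (3/40) / (1/4) = 3/10.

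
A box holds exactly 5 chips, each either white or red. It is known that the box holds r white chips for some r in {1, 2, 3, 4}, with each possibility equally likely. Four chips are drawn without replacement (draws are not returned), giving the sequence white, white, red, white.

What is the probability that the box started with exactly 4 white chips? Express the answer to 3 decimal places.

0.667

For each hypothesis, P(data | H) works out to: P(data | r = 1) = (1/5)(0/4) = 0; P(data | r = 2) = (2/5)(1/4)(3/3)(0/2) = 0; P(data | r = 3) = (3/5)(2/4)(2/3)(1/2) = 1/10; P(data | r = 4) = (4/5)(3/4)(1/3)(2/2) = 1/5.
The prior-weighted likelihoods are 1/4 · 0 = 0, 1/4 · 0 = 0, 1/4 · 1/10 = 1/40, 1/4 · 1/5 = 1/20; these sum to 3/40.
By Bayes' rule, P(r = 4 | data) = (1/20) / (3/40) = 2/3.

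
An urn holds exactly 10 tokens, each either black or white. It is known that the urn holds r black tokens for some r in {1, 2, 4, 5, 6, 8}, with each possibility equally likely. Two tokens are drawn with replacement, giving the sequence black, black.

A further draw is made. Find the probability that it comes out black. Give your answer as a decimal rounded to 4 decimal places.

0.6342

The likelihood of the observed sequence under each hypothesis: P(data | r = 1) = (1/10)(1/10) = 1/100; P(data | r = 2) = (2/10)(2/10) = 1/25; P(data | r = 4) = (4/10)(4/10) = 4/25; P(data | r = 5) = (5/10)(5/10) = 1/4; P(data | r = 6) = (6/10)(6/10) = 9/25; P(data | r = 8) = (8/10)(8/10) = 16/25.
The prior-weighted likelihoods are 1/6 · 1/100 = 1/600, 1/6 · 1/25 = 1/150, 1/6 · 4/25 = 2/75, 1/6 · 1/4 = 1/24, 1/6 · 9/25 = 3/50, 1/6 · 16/25 = 8/75; these sum to 73/300.
The posterior is then P(r = 1 | data) = 1/146, P(r = 2 | data) = 2/73, P(r = 4 | data) = 8/73, P(r = 5 | data) = 25/146, P(r = 6 | data) = 18/73, P(r = 8 | data) = 32/73.
Averaging over the posterior, P(black next | data) = (1/10)(1/146) + (1/5)(2/73) + (2/5)(8/73) + (1/2)(25/146) + (3/5)(18/73) + (4/5)(32/73) = 463/730.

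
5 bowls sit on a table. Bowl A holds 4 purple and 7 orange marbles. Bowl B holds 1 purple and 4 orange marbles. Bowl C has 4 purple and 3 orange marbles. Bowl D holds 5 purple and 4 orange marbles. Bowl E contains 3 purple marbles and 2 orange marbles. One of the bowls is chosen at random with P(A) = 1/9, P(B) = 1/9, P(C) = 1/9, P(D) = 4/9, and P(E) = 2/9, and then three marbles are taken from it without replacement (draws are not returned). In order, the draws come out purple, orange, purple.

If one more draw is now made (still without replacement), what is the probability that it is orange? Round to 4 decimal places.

Under each hypothesis, the probability of the observed sequence is: P(data | bowl A) = (4/11)(7/10)(3/9) = 0.084848; P(data | bowl B) = (1/5)(4/4)(0/3) = 0; P(data | bowl C) = (4/7)(3/6)(3/5) = 0.17143; P(data | bowl D) = (5/9)(4/8)(4/7) = 0.15873; P(data | bowl E) = (3/5)(2/4)(2/3) = 0.2.
Multiplying each by its prior: 1/9 · 0.084848 = 0.0094276, 1/9 · 0 = 0, 1/9 · 0.17143 = 0.019048, 4/9 · 0.15873 = 0.070547, 2/9 · 0.2 = 0.044444; summing to 0.14347.
Normalising, the posterior is P(bowl A | data) = 0.065713, P(bowl B | data) = 0, P(bowl C | data) = 0.13277, P(bowl D | data) = 0.49173, P(bowl E | data) = 0.30979.
So P(orange next | data) = Σ P(orange next | H) P(H | data) = (3/4)(0.065713) + (1/2)(0.13277) + (1/2)(0.49173) + (1/2)(0.30979) = 0.51643.

0.5164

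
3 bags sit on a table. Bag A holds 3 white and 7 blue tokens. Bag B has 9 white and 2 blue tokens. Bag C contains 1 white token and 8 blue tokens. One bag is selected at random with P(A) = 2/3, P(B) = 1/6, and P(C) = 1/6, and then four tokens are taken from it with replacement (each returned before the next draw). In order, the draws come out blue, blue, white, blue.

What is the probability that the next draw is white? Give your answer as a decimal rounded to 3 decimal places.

0.275

Compute the likelihood of the observed sequence for each case: P(data | bag A) = (7/10)(7/10)(3/10)(7/10) = 0.1029; P(data | bag B) = (2/11)(2/11)(9/11)(2/11) = 0.0049177; P(data | bag C) = (8/9)(8/9)(1/9)(8/9) = 0.078037.
Weighting by the prior gives 2/3 · 0.1029 = 0.0686, 1/6 · 0.0049177 = 0.00081962, 1/6 · 0.078037 = 0.013006; summing to 0.082426.
Dividing through by the total gives posterior P(bag A | data) = 0.83226, P(bag B | data) = 0.0099437, P(bag C | data) = 0.15779.
The predictive probability is P(white next | data) = (3/10)(0.83226) + (9/11)(0.0099437) + (1/9)(0.15779) = 0.27535.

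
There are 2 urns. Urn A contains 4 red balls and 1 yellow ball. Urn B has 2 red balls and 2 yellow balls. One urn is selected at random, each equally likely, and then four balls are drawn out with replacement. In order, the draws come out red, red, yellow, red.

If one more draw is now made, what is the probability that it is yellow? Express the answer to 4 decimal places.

Under each hypothesis, the probability of the observed sequence is: P(data | urn A) = (4/5)(4/5)(1/5)(4/5) = 0.1024; P(data | urn B) = (2/4)(2/4)(2/4)(2/4) = 0.0625.
Multiplying each by its prior: 1/2 · 0.1024 = 0.0512, 1/2 · 0.0625 = 0.03125; summing to 0.08245.
Normalising, the posterior is P(urn A | data) = 0.62098, P(urn B | data) = 0.37902.
So P(yellow next | data) = Σ P(yellow next | H) P(H | data) = (1/5)(0.62098) + (1/2)(0.37902) = 0.31371.

0.3137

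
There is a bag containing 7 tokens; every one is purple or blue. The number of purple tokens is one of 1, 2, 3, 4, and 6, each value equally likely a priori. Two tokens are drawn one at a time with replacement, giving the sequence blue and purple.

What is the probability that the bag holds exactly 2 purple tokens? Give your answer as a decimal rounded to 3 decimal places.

For each hypothesis, P(data | H) works out to: P(data | r = 1) = (6/7)(1/7) = 6/49; P(data | r = 2) = (5/7)(2/7) = 10/49; P(data | r = 3) = (4/7)(3/7) = 12/49; P(data | r = 4) = (3/7)(4/7) = 12/49; P(data | r = 6) = (1/7)(6/7) = 6/49.
Weighting by the prior gives 1/5 · 6/49 = 6/245, 1/5 · 10/49 = 2/49, 1/5 · 12/49 = 12/245, 1/5 · 12/49 = 12/245, 1/5 · 6/49 = 6/245; summing to 46/245.
Hence P(r = 2 | data) = (2/49) / (46/245) = 5/23.

0.217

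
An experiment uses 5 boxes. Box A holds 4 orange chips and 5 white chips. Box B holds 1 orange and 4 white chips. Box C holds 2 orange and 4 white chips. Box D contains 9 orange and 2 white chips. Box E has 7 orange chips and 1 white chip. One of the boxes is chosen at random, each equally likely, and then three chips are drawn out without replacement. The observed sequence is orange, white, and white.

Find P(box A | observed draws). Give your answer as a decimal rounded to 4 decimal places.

The likelihood of the observed sequence under each hypothesis: P(data | box A) = (4/9)(5/8)(4/7) = 0.15873; P(data | box B) = (1/5)(4/4)(3/3) = 0.2; P(data | box C) = (2/6)(4/5)(3/4) = 0.2; P(data | box D) = (9/11)(2/10)(1/9) = 0.018182; P(data | box E) = (7/8)(1/7)(0/6) = 0.
The prior-weighted likelihoods are 1/5 · 0.15873 = 0.031746, 1/5 · 0.2 = 0.04, 1/5 · 0.2 = 0.04, 1/5 · 0.018182 = 0.0036364, 1/5 · 0 = 0; summing to 0.11538.
By Bayes' rule, P(box A | data) = (0.031746) / (0.11538) = 0.27514.

0.2751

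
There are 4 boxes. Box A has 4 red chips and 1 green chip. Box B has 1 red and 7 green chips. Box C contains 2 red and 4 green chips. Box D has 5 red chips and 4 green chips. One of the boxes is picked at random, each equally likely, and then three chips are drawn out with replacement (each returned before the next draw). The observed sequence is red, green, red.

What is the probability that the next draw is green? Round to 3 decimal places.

0.419

Under each hypothesis, the probability of the observed sequence is: P(data | box A) = (4/5)(1/5)(4/5) = 0.128; P(data | box B) = (1/8)(7/8)(1/8) = 0.013672; P(data | box C) = (2/6)(4/6)(2/6) = 0.074074; P(data | box D) = (5/9)(4/9)(5/9) = 0.13717.
The prior-weighted likelihoods are 1/4 · 0.128 = 0.032, 1/4 · 0.013672 = 0.003418, 1/4 · 0.074074 = 0.018519, 1/4 · 0.13717 = 0.034294; these sum to 0.08823.
Dividing through by the total gives posterior P(box A | data) = 0.36269, P(box B | data) = 0.038739, P(box C | data) = 0.20989, P(box D | data) = 0.38868.
The predictive probability is P(green next | data) = (1/5)(0.36269) + (7/8)(0.038739) + (2/3)(0.20989) + (4/9)(0.38868) = 0.41911.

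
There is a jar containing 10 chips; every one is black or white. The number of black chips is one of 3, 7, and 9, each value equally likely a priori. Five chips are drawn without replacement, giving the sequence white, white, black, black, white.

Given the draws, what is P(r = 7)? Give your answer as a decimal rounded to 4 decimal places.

Under each hypothesis, the probability of the observed sequence is: P(data | r = 3) = (7/10)(6/9)(3/8)(2/7)(5/6) = 1/24; P(data | r = 7) = (3/10)(2/9)(7/8)(6/7)(1/6) = 1/120; P(data | r = 9) = (1/10)(0/9) = 0.
Weighting by the prior gives 1/3 · 1/24 = 1/72, 1/3 · 1/120 = 1/360, 1/3 · 0 = 0; with total 1/60.
Therefore the posterior P(r = 7 | data) = (1/360) / (1/60) = 1/6.

0.1667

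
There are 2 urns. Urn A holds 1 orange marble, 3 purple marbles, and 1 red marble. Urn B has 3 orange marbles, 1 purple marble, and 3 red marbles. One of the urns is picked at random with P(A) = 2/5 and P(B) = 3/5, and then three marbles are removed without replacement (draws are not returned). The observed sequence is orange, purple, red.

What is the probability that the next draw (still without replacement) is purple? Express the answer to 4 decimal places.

Under each hypothesis, the probability of the observed sequence is: P(data | urn A) = (1/5)(3/4)(1/3) = 1/20; P(data | urn B) = (3/7)(1/6)(3/5) = 3/70.
Weighting by the prior gives 2/5 · 1/20 = 1/50, 3/5 · 3/70 = 9/350; with total 8/175.
The posterior is then P(urn A | data) = 7/16, P(urn B | data) = 9/16.
The predictive probability is P(purple next | data) = (1)(7/16) + (0)(9/16) = 7/16.

0.4375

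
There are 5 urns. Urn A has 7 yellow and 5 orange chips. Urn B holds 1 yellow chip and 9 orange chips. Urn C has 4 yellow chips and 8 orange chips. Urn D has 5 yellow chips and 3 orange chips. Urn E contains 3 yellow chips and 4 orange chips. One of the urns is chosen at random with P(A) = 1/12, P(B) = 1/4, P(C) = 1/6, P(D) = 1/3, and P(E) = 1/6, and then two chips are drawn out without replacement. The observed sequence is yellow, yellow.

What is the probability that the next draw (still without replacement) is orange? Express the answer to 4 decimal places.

0.5633

Under each hypothesis, the probability of the observed sequence is: P(data | urn A) = (7/12)(6/11) = 7/22; P(data | urn B) = (1/10)(0/9) = 0; P(data | urn C) = (4/12)(3/11) = 1/11; P(data | urn D) = (5/8)(4/7) = 5/14; P(data | urn E) = (3/7)(2/6) = 1/7.
The prior-weighted likelihoods are 1/12 · 7/22 = 7/264, 1/4 · 0 = 0, 1/6 · 1/11 = 1/66, 1/3 · 5/14 = 5/42, 1/6 · 1/7 = 1/42; summing to 31/168.
Dividing through by the total gives posterior P(urn A | data) = 0.1437, P(urn B | data) = 0, P(urn C | data) = 0.082111, P(urn D | data) = 0.64516, P(urn E | data) = 0.12903.
The predictive probability is P(orange next | data) = (1/2)(0.1437) + (4/5)(0.082111) + (1/2)(0.64516) + (4/5)(0.12903) = 0.56334.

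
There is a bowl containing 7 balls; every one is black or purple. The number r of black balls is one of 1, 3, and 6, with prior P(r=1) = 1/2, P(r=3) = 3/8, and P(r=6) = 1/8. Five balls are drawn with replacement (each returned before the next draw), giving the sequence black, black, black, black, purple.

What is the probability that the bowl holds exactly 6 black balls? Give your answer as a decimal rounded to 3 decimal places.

For each hypothesis, P(data | H) works out to: P(data | r = 1) = (1/7)(1/7)(1/7)(1/7)(6/7) = 0.00035699; P(data | r = 3) = (3/7)(3/7)(3/7)(3/7)(4/7) = 0.019278; P(data | r = 6) = (6/7)(6/7)(6/7)(6/7)(1/7) = 0.077111.
Multiplying each by its prior: 1/2 · 0.00035699 = 0.0001785, 3/8 · 0.019278 = 0.0072291, 1/8 · 0.077111 = 0.0096388; these sum to 0.017046.
Hence P(r = 6 | data) = (0.0096388) / (0.017046) = 0.56545.

0.565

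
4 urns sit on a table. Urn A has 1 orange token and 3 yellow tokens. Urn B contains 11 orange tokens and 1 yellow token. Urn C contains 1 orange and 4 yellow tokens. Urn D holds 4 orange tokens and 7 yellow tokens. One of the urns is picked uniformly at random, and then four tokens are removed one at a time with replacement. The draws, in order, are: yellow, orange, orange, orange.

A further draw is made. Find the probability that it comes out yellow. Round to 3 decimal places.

Under each hypothesis, the probability of the observed sequence is: P(data | urn A) = (3/4)(1/4)(1/4)(1/4) = 0.011719; P(data | urn B) = (1/12)(11/12)(11/12)(11/12) = 0.064188; P(data | urn C) = (4/5)(1/5)(1/5)(1/5) = 0.0064; P(data | urn D) = (7/11)(4/11)(4/11)(4/11) = 0.030599.
The prior-weighted likelihoods are 1/4 · 0.011719 = 0.0029297, 1/4 · 0.064188 = 0.016047, 1/4 · 0.0064 = 0.0016, 1/4 · 0.030599 = 0.0076498; with total 0.028226.
Dividing through by the total gives posterior P(urn A | data) = 0.10379, P(urn B | data) = 0.56851, P(urn C | data) = 0.056685, P(urn D | data) = 0.27101.
Averaging over the posterior, P(yellow next | data) = (3/4)(0.10379) + (1/12)(0.56851) + (4/5)(0.056685) + (7/11)(0.27101) = 0.34303.

0.343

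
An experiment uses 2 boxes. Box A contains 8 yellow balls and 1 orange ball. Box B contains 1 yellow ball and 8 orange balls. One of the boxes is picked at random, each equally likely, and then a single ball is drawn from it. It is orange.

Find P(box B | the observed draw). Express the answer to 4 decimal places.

Compute the likelihood of this draw for each case: P(data | box A) = (1/9) = 1/9; P(data | box B) = (8/9) = 8/9.
Multiplying each by its prior: 1/2 · 1/9 = 1/18, 1/2 · 8/9 = 4/9; summing to 1/2.
Hence P(box B | data) = (4/9) / (1/2) = 8/9.

0.8889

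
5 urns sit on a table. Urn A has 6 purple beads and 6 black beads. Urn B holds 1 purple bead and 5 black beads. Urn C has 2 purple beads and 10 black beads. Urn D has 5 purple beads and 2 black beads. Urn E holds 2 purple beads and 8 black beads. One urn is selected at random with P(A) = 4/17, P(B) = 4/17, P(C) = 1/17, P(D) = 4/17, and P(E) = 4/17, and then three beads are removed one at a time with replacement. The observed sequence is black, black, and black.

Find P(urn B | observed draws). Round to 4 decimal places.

For each hypothesis, P(data | H) works out to: P(data | urn A) = (6/12)(6/12)(6/12) = 0.125; P(data | urn B) = (5/6)(5/6)(5/6) = 0.5787; P(data | urn C) = (10/12)(10/12)(10/12) = 0.5787; P(data | urn D) = (2/7)(2/7)(2/7) = 0.023324; P(data | urn E) = (8/10)(8/10)(8/10) = 0.512.
Multiplying each by its prior: 4/17 · 0.125 = 0.029412, 4/17 · 0.5787 = 0.13617, 1/17 · 0.5787 = 0.034041, 4/17 · 0.023324 = 0.0054879, 4/17 · 0.512 = 0.12047; summing to 0.32558.
Hence P(urn B | data) = (0.13617) / (0.32558) = 0.41823.

0.4182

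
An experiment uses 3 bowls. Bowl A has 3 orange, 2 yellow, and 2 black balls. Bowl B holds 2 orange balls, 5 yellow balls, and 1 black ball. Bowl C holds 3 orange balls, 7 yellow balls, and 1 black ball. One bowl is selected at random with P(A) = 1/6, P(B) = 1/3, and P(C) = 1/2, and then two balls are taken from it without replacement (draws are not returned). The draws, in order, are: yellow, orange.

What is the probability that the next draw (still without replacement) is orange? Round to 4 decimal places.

0.2274

Compute the likelihood of the observed sequence for each case: P(data | bowl A) = (2/7)(3/6) = 1/7; P(data | bowl B) = (5/8)(2/7) = 5/28; P(data | bowl C) = (7/11)(3/10) = 21/110.
The prior-weighted likelihoods are 1/6 · 1/7 = 1/42, 1/3 · 5/28 = 5/84, 1/2 · 21/110 = 21/220; these sum to 59/330.
The posterior is then P(bowl A | data) = 55/413, P(bowl B | data) = 275/826, P(bowl C | data) = 63/118.
Averaging over the posterior, P(orange next | data) = (2/5)(55/413) + (1/6)(275/826) + (2/9)(63/118) = 161/708.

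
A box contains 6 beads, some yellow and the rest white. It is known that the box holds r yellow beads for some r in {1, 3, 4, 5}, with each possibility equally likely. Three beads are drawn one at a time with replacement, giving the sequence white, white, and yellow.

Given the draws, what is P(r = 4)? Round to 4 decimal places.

0.2192

Under each hypothesis, the probability of the observed sequence is: P(data | r = 1) = (5/6)(5/6)(1/6) = 25/216; P(data | r = 3) = (3/6)(3/6)(3/6) = 1/8; P(data | r = 4) = (2/6)(2/6)(4/6) = 2/27; P(data | r = 5) = (1/6)(1/6)(5/6) = 5/216.
Weighting by the prior gives 1/4 · 25/216 = 25/864, 1/4 · 1/8 = 1/32, 1/4 · 2/27 = 1/54, 1/4 · 5/216 = 5/864; these sum to 73/864.
By Bayes' rule, P(r = 4 | data) = (1/54) / (73/864) = 16/73.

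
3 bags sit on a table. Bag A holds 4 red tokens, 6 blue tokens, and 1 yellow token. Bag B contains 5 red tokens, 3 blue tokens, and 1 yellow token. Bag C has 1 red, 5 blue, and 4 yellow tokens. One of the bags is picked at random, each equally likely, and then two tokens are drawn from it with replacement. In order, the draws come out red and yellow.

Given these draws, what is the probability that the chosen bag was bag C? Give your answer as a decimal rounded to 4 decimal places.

Compute the likelihood of the observed sequence for each case: P(data | bag A) = (4/11)(1/11) = 0.033058; P(data | bag B) = (5/9)(1/9) = 0.061728; P(data | bag C) = (1/10)(4/10) = 0.04.
Multiplying each by its prior: 1/3 · 0.033058 = 0.011019, 1/3 · 0.061728 = 0.020576, 1/3 · 0.04 = 0.013333; with total 0.044929.
Hence P(bag C | data) = (0.013333) / (0.044929) = 0.29677.

0.2968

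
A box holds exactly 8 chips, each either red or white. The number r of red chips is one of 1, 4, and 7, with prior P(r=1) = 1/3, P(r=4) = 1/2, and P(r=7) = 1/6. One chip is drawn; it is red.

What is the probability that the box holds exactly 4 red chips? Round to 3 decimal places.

0.571

Compute the likelihood of this draw for each case: P(data | r = 1) = (1/8) = 1/8; P(data | r = 4) = (4/8) = 1/2; P(data | r = 7) = (7/8) = 7/8.
The prior-weighted likelihoods are 1/3 · 1/8 = 1/24, 1/2 · 1/2 = 1/4, 1/6 · 7/8 = 7/48; with total 7/16.
Therefore the posterior P(r = 4 | data) = (1/4) / (7/16) = 4/7.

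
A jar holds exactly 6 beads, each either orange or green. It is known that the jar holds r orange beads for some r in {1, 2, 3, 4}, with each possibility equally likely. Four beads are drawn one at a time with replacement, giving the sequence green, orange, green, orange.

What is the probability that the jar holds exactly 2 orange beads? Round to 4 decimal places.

For each hypothesis, P(data | H) works out to: P(data | r = 1) = (5/6)(1/6)(5/6)(1/6) = 0.01929; P(data | r = 2) = (4/6)(2/6)(4/6)(2/6) = 0.049383; P(data | r = 3) = (3/6)(3/6)(3/6)(3/6) = 0.0625; P(data | r = 4) = (2/6)(4/6)(2/6)(4/6) = 0.049383.
The prior-weighted likelihoods are 1/4 · 0.01929 = 0.0048225, 1/4 · 0.049383 = 0.012346, 1/4 · 0.0625 = 0.015625, 1/4 · 0.049383 = 0.012346; summing to 0.045139.
Therefore the posterior P(r = 2 | data) = (0.012346) / (0.045139) = 0.2735.

0.2735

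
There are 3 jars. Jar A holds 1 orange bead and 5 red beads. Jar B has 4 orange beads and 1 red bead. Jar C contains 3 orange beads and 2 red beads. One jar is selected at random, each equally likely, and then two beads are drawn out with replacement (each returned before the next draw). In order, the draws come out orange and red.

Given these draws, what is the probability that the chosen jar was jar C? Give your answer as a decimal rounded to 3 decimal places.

The likelihood of the observed sequence under each hypothesis: P(data | jar A) = (1/6)(5/6) = 5/36; P(data | jar B) = (4/5)(1/5) = 4/25; P(data | jar C) = (3/5)(2/5) = 6/25.
The prior-weighted likelihoods are 1/3 · 5/36 = 5/108, 1/3 · 4/25 = 4/75, 1/3 · 6/25 = 2/25; summing to 97/540.
So P(jar C | data) = (2/25) / (97/540) = 216/485.

0.445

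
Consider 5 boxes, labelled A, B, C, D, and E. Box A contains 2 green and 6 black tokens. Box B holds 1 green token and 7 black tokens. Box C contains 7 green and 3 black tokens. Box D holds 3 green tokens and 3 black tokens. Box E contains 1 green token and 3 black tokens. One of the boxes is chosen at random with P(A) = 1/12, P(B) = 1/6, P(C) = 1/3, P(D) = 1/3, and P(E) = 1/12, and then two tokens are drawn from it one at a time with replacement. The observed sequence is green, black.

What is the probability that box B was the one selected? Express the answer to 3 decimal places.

For each hypothesis, P(data | H) works out to: P(data | box A) = (2/8)(6/8) = 0.1875; P(data | box B) = (1/8)(7/8) = 0.10938; P(data | box C) = (7/10)(3/10) = 0.21; P(data | box D) = (3/6)(3/6) = 0.25; P(data | box E) = (1/4)(3/4) = 0.1875.
The prior-weighted likelihoods are 1/12 · 0.1875 = 0.015625, 1/6 · 0.10938 = 0.018229, 1/3 · 0.21 = 0.07, 1/3 · 0.25 = 0.083333, 1/12 · 0.1875 = 0.015625; these sum to 0.20281.
Therefore the posterior P(box B | data) = (0.018229) / (0.20281) = 0.089882.

0.090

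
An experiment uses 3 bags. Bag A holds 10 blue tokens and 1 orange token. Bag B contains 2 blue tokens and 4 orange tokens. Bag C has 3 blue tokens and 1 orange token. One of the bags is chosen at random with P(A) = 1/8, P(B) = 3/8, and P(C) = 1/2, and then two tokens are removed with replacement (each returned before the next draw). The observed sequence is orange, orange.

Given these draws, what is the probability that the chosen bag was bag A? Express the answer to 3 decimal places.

For each hypothesis, P(data | H) works out to: P(data | bag A) = (1/11)(1/11) = 0.0082645; P(data | bag B) = (4/6)(4/6) = 0.44444; P(data | bag C) = (1/4)(1/4) = 0.0625.
The prior-weighted likelihoods are 1/8 · 0.0082645 = 0.0010331, 3/8 · 0.44444 = 0.16667, 1/2 · 0.0625 = 0.03125; these sum to 0.19895.
So P(bag A | data) = (0.0010331) / (0.19895) = 0.0051926.

0.005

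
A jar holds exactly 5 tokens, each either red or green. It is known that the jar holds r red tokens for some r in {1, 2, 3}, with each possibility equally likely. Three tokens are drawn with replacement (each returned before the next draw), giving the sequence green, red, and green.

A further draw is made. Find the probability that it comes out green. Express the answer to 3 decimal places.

The likelihood of the observed sequence under each hypothesis: P(data | r = 1) = (4/5)(1/5)(4/5) = 16/125; P(data | r = 2) = (3/5)(2/5)(3/5) = 18/125; P(data | r = 3) = (2/5)(3/5)(2/5) = 12/125.
Multiplying each by its prior: 1/3 · 16/125 = 16/375, 1/3 · 18/125 = 6/125, 1/3 · 12/125 = 4/125; summing to 46/375.
Normalising, the posterior is P(r = 1 | data) = 8/23, P(r = 2 | data) = 9/23, P(r = 3 | data) = 6/23.
The predictive probability is P(green next | data) = (4/5)(8/23) + (3/5)(9/23) + (2/5)(6/23) = 71/115.

0.617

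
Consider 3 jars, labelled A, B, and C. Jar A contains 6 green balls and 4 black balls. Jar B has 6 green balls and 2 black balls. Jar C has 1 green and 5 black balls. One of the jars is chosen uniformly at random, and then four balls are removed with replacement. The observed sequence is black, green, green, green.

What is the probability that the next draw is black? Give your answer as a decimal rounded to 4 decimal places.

0.3277

Compute the likelihood of the observed sequence for each case: P(data | jar A) = (4/10)(6/10)(6/10)(6/10) = 0.0864; P(data | jar B) = (2/8)(6/8)(6/8)(6/8) = 0.10547; P(data | jar C) = (5/6)(1/6)(1/6)(1/6) = 0.003858.
Weighting by the prior gives 1/3 · 0.0864 = 0.0288, 1/3 · 0.10547 = 0.035156, 1/3 · 0.003858 = 0.001286; these sum to 0.065242.
Dividing through by the total gives posterior P(jar A | data) = 0.44143, P(jar B | data) = 0.53886, P(jar C | data) = 0.019711.
The predictive probability is P(black next | data) = (2/5)(0.44143) + (1/4)(0.53886) + (5/6)(0.019711) = 0.32771.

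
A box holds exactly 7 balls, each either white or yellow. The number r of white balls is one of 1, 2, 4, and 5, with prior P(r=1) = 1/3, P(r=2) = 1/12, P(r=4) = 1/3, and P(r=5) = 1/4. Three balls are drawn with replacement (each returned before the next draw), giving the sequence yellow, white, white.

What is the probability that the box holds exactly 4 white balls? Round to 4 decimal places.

0.4974

For each hypothesis, P(data | H) works out to: P(data | r = 1) = (6/7)(1/7)(1/7) = 0.017493; P(data | r = 2) = (5/7)(2/7)(2/7) = 0.058309; P(data | r = 4) = (3/7)(4/7)(4/7) = 0.13994; P(data | r = 5) = (2/7)(5/7)(5/7) = 0.14577.
The prior-weighted likelihoods are 1/3 · 0.017493 = 0.0058309, 1/12 · 0.058309 = 0.0048591, 1/3 · 0.13994 = 0.046647, 1/4 · 0.14577 = 0.036443; with total 0.09378.
Therefore the posterior P(r = 4 | data) = (0.046647) / (0.09378) = 0.49741.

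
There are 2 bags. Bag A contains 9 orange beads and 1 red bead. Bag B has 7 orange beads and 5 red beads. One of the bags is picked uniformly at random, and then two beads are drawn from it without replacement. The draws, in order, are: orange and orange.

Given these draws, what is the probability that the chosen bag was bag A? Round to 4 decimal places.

0.7154

The likelihood of the observed sequence under each hypothesis: P(data | bag A) = (9/10)(8/9) = 4/5; P(data | bag B) = (7/12)(6/11) = 7/22.
The prior-weighted likelihoods are 1/2 · 4/5 = 2/5, 1/2 · 7/22 = 7/44; summing to 123/220.
So P(bag A | data) = (2/5) / (123/220) = 88/123.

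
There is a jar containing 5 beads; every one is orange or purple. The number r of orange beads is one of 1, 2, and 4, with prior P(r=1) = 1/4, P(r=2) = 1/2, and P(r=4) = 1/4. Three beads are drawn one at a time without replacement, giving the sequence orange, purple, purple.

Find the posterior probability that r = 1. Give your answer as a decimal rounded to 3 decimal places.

The likelihood of the observed sequence under each hypothesis: P(data | r = 1) = (1/5)(4/4)(3/3) = 1/5; P(data | r = 2) = (2/5)(3/4)(2/3) = 1/5; P(data | r = 4) = (4/5)(1/4)(0/3) = 0.
The prior-weighted likelihoods are 1/4 · 1/5 = 1/20, 1/2 · 1/5 = 1/10, 1/4 · 0 = 0; these sum to 3/20.
By Bayes' rule, P(r = 1 | data) = (1/20) / (3/20) = 1/3.

0.333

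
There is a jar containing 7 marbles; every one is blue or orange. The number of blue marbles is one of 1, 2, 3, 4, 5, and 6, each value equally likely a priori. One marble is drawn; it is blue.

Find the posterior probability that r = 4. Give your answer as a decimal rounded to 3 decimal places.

0.190

Under each hypothesis, the probability of this draw is: P(data | r = 1) = (1/7) = 1/7; P(data | r = 2) = (2/7) = 2/7; P(data | r = 3) = (3/7) = 3/7; P(data | r = 4) = (4/7) = 4/7; P(data | r = 5) = (5/7) = 5/7; P(data | r = 6) = (6/7) = 6/7.
Weighting by the prior gives 1/6 · 1/7 = 1/42, 1/6 · 2/7 = 1/21, 1/6 · 3/7 = 1/14, 1/6 · 4/7 = 2/21, 1/6 · 5/7 = 5/42, 1/6 · 6/7 = 1/7; with total 1/2.
Therefore the posterior P(r = 4 | data) = (2/21) / (1/2) = 4/21.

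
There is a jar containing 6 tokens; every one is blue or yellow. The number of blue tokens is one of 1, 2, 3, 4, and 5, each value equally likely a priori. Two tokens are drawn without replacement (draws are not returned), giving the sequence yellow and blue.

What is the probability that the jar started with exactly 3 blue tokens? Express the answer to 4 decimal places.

0.2571

The likelihood of the observed sequence under each hypothesis: P(data | r = 1) = (5/6)(1/5) = 1/6; P(data | r = 2) = (4/6)(2/5) = 4/15; P(data | r = 3) = (3/6)(3/5) = 3/10; P(data | r = 4) = (2/6)(4/5) = 4/15; P(data | r = 5) = (1/6)(5/5) = 1/6.
Weighting by the prior gives 1/5 · 1/6 = 1/30, 1/5 · 4/15 = 4/75, 1/5 · 3/10 = 3/50, 1/5 · 4/15 = 4/75, 1/5 · 1/6 = 1/30; summing to 7/30.
So P(r = 3 | data) = (3/50) / (7/30) = 9/35.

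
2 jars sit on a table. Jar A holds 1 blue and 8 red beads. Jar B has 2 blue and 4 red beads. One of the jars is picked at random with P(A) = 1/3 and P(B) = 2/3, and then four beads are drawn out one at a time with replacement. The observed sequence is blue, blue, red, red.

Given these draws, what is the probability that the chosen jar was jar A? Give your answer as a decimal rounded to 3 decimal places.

Under each hypothesis, the probability of the observed sequence is: P(data | jar A) = (1/9)(1/9)(8/9)(8/9) = 0.0097546; P(data | jar B) = (2/6)(2/6)(4/6)(4/6) = 0.049383.
Weighting by the prior gives 1/3 · 0.0097546 = 0.0032515, 2/3 · 0.049383 = 0.032922; these sum to 0.036173.
Hence P(jar A | data) = (0.0032515) / (0.036173) = 0.089888.

0.090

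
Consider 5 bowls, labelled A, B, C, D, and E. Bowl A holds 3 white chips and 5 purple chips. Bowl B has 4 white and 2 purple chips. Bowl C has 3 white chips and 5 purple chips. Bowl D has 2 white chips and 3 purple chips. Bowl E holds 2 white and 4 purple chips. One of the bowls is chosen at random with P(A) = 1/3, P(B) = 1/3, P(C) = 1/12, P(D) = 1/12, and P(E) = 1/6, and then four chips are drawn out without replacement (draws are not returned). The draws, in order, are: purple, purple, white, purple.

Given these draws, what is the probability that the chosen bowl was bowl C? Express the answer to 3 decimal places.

The likelihood of the observed sequence under each hypothesis: P(data | bowl A) = (5/8)(4/7)(3/6)(3/5) = 0.10714; P(data | bowl B) = (2/6)(1/5)(4/4)(0/3) = 0; P(data | bowl C) = (5/8)(4/7)(3/6)(3/5) = 0.10714; P(data | bowl D) = (3/5)(2/4)(2/3)(1/2) = 0.1; P(data | bowl E) = (4/6)(3/5)(2/4)(2/3) = 0.13333.
Multiplying each by its prior: 1/3 · 0.10714 = 0.035714, 1/3 · 0 = 0, 1/12 · 0.10714 = 0.0089286, 1/12 · 0.1 = 0.0083333, 1/6 · 0.13333 = 0.022222; with total 0.075198.
So P(bowl C | data) = (0.0089286) / (0.075198) = 0.11873.

0.119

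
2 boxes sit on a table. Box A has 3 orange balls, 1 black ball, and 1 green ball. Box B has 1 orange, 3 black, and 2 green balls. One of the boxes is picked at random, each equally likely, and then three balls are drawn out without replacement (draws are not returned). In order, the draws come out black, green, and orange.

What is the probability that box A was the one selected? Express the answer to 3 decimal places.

0.500

Compute the likelihood of the observed sequence for each case: P(data | box A) = (1/5)(1/4)(3/3) = 1/20; P(data | box B) = (3/6)(2/5)(1/4) = 1/20.
Multiplying each by its prior: 1/2 · 1/20 = 1/40, 1/2 · 1/20 = 1/40; these sum to 1/20.
Hence P(box A | data) = (1/40) / (1/20) = 1/2.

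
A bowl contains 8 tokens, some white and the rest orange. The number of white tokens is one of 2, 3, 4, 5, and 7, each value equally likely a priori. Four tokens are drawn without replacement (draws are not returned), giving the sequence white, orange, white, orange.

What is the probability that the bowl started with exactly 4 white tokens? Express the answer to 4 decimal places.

0.3243

Compute the likelihood of the observed sequence for each case: P(data | r = 2) = (2/8)(6/7)(1/6)(5/5) = 1/28; P(data | r = 3) = (3/8)(5/7)(2/6)(4/5) = 1/14; P(data | r = 4) = (4/8)(4/7)(3/6)(3/5) = 3/35; P(data | r = 5) = (5/8)(3/7)(4/6)(2/5) = 1/14; P(data | r = 7) = (7/8)(1/7)(6/6)(0/5) = 0.
Multiplying each by its prior: 1/5 · 1/28 = 1/140, 1/5 · 1/14 = 1/70, 1/5 · 3/35 = 3/175, 1/5 · 1/14 = 1/70, 1/5 · 0 = 0; summing to 37/700.
Therefore the posterior P(r = 4 | data) = (3/175) / (37/700) = 12/37.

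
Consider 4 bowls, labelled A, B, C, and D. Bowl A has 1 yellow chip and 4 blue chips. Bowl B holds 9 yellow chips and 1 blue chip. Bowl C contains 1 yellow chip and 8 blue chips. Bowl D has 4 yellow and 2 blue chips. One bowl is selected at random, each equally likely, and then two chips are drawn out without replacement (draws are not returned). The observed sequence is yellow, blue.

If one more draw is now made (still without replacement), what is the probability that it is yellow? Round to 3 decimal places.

The likelihood of the observed sequence under each hypothesis: P(data | bowl A) = (1/5)(4/4) = 1/5; P(data | bowl B) = (9/10)(1/9) = 1/10; P(data | bowl C) = (1/9)(8/8) = 1/9; P(data | bowl D) = (4/6)(2/5) = 4/15.
Multiplying each by its prior: 1/4 · 1/5 = 1/20, 1/4 · 1/10 = 1/40, 1/4 · 1/9 = 1/36, 1/4 · 4/15 = 1/15; these sum to 61/360.
Dividing through by the total gives posterior P(bowl A | data) = 18/61, P(bowl B | data) = 9/61, P(bowl C | data) = 10/61, P(bowl D | data) = 24/61.
Averaging over the posterior, P(yellow next | data) = (0)(18/61) + (1)(9/61) + (0)(10/61) + (3/4)(24/61) = 27/61.

0.443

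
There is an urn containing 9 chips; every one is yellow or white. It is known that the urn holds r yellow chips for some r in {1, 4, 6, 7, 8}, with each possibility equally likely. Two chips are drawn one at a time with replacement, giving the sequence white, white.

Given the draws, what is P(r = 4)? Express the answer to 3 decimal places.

Under each hypothesis, the probability of the observed sequence is: P(data | r = 1) = (8/9)(8/9) = 64/81; P(data | r = 4) = (5/9)(5/9) = 25/81; P(data | r = 6) = (3/9)(3/9) = 1/9; P(data | r = 7) = (2/9)(2/9) = 4/81; P(data | r = 8) = (1/9)(1/9) = 1/81.
Multiplying each by its prior: 1/5 · 64/81 = 64/405, 1/5 · 25/81 = 5/81, 1/5 · 1/9 = 1/45, 1/5 · 4/81 = 4/405, 1/5 · 1/81 = 1/405; these sum to 103/405.
Hence P(r = 4 | data) = (5/81) / (103/405) = 25/103.

0.243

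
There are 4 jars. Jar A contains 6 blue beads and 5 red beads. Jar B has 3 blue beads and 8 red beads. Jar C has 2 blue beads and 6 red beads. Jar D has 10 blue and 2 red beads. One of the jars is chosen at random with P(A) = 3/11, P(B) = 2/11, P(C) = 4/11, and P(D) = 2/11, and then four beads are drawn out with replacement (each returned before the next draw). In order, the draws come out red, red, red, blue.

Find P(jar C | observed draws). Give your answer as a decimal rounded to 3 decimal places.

Compute the likelihood of the observed sequence for each case: P(data | jar A) = (5/11)(5/11)(5/11)(6/11) = 0.051226; P(data | jar B) = (8/11)(8/11)(8/11)(3/11) = 0.10491; P(data | jar C) = (6/8)(6/8)(6/8)(2/8) = 0.10547; P(data | jar D) = (2/12)(2/12)(2/12)(10/12) = 0.003858.
Weighting by the prior gives 3/11 · 0.051226 = 0.013971, 2/11 · 0.10491 = 0.019075, 4/11 · 0.10547 = 0.038352, 2/11 · 0.003858 = 0.00070146; these sum to 0.072099.
Hence P(jar C | data) = (0.038352) / (0.072099) = 0.53194.

0.532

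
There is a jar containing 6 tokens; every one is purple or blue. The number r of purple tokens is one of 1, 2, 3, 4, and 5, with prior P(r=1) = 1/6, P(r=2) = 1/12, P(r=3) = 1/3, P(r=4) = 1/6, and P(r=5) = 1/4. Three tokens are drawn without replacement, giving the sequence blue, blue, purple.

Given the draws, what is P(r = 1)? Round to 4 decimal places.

0.2632

For each hypothesis, P(data | H) works out to: P(data | r = 1) = (5/6)(4/5)(1/4) = 1/6; P(data | r = 2) = (4/6)(3/5)(2/4) = 1/5; P(data | r = 3) = (3/6)(2/5)(3/4) = 3/20; P(data | r = 4) = (2/6)(1/5)(4/4) = 1/15; P(data | r = 5) = (1/6)(0/5) = 0.
The prior-weighted likelihoods are 1/6 · 1/6 = 1/36, 1/12 · 1/5 = 1/60, 1/3 · 3/20 = 1/20, 1/6 · 1/15 = 1/90, 1/4 · 0 = 0; with total 19/180.
Hence P(r = 1 | data) = (1/36) / (19/180) = 5/19.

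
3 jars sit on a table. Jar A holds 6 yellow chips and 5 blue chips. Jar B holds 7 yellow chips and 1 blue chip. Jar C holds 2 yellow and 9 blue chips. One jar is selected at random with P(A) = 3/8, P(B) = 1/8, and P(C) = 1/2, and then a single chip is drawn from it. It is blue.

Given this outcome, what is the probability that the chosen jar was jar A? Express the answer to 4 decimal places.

Under each hypothesis, the probability of this draw is: P(data | jar A) = (5/11) = 5/11; P(data | jar B) = (1/8) = 1/8; P(data | jar C) = (9/11) = 9/11.
The prior-weighted likelihoods are 3/8 · 5/11 = 15/88, 1/8 · 1/8 = 1/64, 1/2 · 9/11 = 9/22; summing to 419/704.
Therefore the posterior P(jar A | data) = (15/88) / (419/704) = 120/419.

0.2864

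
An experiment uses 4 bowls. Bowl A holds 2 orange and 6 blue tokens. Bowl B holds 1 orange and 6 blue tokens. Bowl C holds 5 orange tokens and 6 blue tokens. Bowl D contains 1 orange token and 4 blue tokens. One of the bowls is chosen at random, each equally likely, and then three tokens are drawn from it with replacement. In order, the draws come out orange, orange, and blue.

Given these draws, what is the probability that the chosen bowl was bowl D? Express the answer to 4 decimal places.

0.1531

Compute the likelihood of the observed sequence for each case: P(data | bowl A) = (2/8)(2/8)(6/8) = 0.046875; P(data | bowl B) = (1/7)(1/7)(6/7) = 0.017493; P(data | bowl C) = (5/11)(5/11)(6/11) = 0.1127; P(data | bowl D) = (1/5)(1/5)(4/5) = 0.032.
The prior-weighted likelihoods are 1/4 · 0.046875 = 0.011719, 1/4 · 0.017493 = 0.0043732, 1/4 · 0.1127 = 0.028174, 1/4 · 0.032 = 0.008; these sum to 0.052266.
Therefore the posterior P(bowl D | data) = (0.008) / (0.052266) = 0.15306.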